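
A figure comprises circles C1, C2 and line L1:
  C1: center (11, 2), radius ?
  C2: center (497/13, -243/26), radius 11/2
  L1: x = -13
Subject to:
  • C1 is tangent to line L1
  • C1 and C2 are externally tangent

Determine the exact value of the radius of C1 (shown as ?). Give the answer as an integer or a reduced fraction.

1. [C1‖L1]  r_C1² − 576 = 0  ⇒  r_C1 = 24 (r>0 drops 1)
2. [ext C1·C2]  r_C1² + 11r_C1 − 840 = 0  ⇒  r_C1 = 24 (r>0 drops 1)

24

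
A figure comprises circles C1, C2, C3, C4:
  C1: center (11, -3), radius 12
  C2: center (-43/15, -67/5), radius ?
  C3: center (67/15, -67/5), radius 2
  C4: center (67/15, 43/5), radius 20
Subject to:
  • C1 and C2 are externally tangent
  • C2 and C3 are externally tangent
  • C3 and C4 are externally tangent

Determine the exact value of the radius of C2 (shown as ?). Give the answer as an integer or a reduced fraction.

1. [ext C1·C2]  r_C2² + 24r_C2 − 1408/9 = 0  ⇒  r_C2 = 16/3 (r>0 drops 1)
2. [ext C2·C3]  r_C2² + 4r_C2 − 448/9 = 0  ⇒  r_C2 = 16/3 (r>0 drops 1)

16/3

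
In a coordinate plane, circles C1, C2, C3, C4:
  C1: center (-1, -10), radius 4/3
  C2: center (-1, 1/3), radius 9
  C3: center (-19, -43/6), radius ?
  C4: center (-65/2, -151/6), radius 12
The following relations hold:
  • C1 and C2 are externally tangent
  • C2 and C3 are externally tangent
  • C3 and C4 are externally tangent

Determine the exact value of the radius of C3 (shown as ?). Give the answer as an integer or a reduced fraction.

21/2

1. [ext C2·C3]  r_C3² + 18r_C3 − 1197/4 = 0  ⇒  r_C3 = 21/2 (r>0 drops 1)
2. [ext C3·C4]  r_C3² + 24r_C3 − 1449/4 = 0  ⇒  r_C3 = 21/2 (r>0 drops 1)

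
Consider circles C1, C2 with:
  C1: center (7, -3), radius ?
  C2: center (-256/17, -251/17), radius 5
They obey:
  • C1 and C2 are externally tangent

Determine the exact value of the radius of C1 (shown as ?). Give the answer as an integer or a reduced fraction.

20

1. [ext C1·C2]  r_C1² + 10r_C1 − 600 = 0  ⇒  r_C1 = 20 (r>0 drops 1)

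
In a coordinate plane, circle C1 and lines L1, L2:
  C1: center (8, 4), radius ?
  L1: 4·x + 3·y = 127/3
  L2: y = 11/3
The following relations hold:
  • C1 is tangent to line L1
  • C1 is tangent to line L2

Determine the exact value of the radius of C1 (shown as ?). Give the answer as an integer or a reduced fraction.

1/3

1. [C1‖L1]  r_C1² − 1/9 = 0  ⇒  r_C1 = 1/3 (r>0 drops 1)
2. [C1‖L2]  r_C1² − 1/9 = 0  ⇒  r_C1 = 1/3 (r>0 drops 1)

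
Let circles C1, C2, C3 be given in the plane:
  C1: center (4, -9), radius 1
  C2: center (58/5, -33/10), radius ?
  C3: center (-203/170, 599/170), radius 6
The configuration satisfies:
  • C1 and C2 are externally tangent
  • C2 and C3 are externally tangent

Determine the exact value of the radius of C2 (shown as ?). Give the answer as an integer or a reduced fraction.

1. [ext C1·C2]  r_C2² + 2r_C2 − 357/4 = 0  ⇒  r_C2 = 17/2 (r>0 drops 1)
2. [ext C2·C3]  r_C2² + 12r_C2 − 697/4 = 0  ⇒  r_C2 = 17/2 (r>0 drops 1)

17/2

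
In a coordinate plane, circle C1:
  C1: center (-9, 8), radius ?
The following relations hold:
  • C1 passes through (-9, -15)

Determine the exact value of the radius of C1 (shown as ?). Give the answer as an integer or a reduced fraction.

23

1. [C1∋P]  r_C1² − 529 = 0  ⇒  r_C1 = 23 (r>0 drops 1)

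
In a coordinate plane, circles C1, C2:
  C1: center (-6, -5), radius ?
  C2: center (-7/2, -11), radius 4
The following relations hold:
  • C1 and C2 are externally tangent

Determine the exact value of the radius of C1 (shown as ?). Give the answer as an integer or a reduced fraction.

1. [ext C1·C2]  r_C1² + 8r_C1 − 105/4 = 0  ⇒  r_C1 = 5/2 (r>0 drops 1)

5/2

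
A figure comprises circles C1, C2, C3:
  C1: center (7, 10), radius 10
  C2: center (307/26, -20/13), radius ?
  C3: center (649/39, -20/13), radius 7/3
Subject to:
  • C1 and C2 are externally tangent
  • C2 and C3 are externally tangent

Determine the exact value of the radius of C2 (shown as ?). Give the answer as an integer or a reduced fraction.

5/2

1. [ext C1·C2]  r_C2² + 20r_C2 − 225/4 = 0  ⇒  r_C2 = 5/2 (r>0 drops 1)
2. [ext C2·C3]  r_C2² + (14/3)r_C2 − 215/12 = 0  ⇒  r_C2 = 5/2 (r>0 drops 1)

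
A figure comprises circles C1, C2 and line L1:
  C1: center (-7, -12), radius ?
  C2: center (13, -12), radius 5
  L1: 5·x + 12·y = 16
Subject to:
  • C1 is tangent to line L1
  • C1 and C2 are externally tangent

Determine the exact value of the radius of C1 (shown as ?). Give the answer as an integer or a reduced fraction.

15

1. [C1‖L1]  r_C1² − 225 = 0  ⇒  r_C1 = 15 (r>0 drops 1)
2. [ext C1·C2]  r_C1² + 10r_C1 − 375 = 0  ⇒  r_C1 = 15 (r>0 drops 1)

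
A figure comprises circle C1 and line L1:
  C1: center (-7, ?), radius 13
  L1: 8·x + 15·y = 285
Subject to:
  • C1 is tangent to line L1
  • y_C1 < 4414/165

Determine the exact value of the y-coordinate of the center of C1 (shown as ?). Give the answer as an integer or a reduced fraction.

8

1. [C1‖L1]  y_C1² − (682/15)y_C1 + 4496/15 = 0  ⇒  y_C1 = 8 or 562/15
2. given y_C1 < 4414/165: keep 8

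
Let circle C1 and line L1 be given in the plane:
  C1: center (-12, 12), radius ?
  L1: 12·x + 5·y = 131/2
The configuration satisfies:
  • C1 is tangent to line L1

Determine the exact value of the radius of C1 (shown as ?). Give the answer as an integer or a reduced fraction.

23/2

1. [C1‖L1]  r_C1² − 529/4 = 0  ⇒  r_C1 = 23/2 (r>0 drops 1)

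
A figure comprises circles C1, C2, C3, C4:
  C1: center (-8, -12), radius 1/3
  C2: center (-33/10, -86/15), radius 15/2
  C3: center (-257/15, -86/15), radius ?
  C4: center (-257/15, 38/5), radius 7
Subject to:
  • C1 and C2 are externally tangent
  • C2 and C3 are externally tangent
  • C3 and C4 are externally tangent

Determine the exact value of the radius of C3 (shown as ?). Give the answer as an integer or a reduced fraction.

1. [ext C2·C3]  r_C3² + 15r_C3 − 1216/9 = 0  ⇒  r_C3 = 19/3 (r>0 drops 1)
2. [ext C3·C4]  r_C3² + 14r_C3 − 1159/9 = 0  ⇒  r_C3 = 19/3 (r>0 drops 1)

19/3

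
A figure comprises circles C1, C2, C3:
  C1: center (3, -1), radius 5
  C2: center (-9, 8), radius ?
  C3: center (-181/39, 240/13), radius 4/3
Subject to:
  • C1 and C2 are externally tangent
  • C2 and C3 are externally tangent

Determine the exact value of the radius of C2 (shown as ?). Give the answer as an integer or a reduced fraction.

10

1. [ext C1·C2]  r_C2² + 10r_C2 − 200 = 0  ⇒  r_C2 = 10 (r>0 drops 1)
2. [ext C2·C3]  r_C2² + (8/3)r_C2 − 380/3 = 0  ⇒  r_C2 = 10 (r>0 drops 1)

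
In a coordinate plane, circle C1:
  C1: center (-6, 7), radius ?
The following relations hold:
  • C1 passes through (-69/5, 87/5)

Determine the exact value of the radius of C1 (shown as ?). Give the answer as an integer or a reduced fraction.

1. [C1∋P]  r_C1² − 169 = 0  ⇒  r_C1 = 13 (r>0 drops 1)

13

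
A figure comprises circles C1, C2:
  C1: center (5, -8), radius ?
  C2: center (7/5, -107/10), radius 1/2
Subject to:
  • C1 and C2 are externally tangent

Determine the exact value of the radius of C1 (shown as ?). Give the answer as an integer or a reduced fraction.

1. [ext C1·C2]  r_C1² + 1r_C1 − 20 = 0  ⇒  r_C1 = 4 (r>0 drops 1)

4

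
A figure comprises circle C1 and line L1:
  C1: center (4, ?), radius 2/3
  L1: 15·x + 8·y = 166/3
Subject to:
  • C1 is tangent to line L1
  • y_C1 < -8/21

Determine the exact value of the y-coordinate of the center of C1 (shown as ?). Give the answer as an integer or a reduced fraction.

-2

1. [C1‖L1]  y_C1² + (7/6)y_C1 − 5/3 = 0  ⇒  y_C1 = -2 or 5/6
2. given y_C1 < -8/21: keep -2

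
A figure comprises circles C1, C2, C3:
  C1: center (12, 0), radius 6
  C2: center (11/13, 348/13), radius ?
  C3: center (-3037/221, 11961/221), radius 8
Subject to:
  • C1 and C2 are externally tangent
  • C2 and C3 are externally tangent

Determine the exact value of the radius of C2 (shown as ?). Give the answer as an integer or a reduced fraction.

1. [ext C1·C2]  r_C2² + 12r_C2 − 805 = 0  ⇒  r_C2 = 23 (r>0 drops 1)
2. [ext C2·C3]  r_C2² + 16r_C2 − 897 = 0  ⇒  r_C2 = 23 (r>0 drops 1)

23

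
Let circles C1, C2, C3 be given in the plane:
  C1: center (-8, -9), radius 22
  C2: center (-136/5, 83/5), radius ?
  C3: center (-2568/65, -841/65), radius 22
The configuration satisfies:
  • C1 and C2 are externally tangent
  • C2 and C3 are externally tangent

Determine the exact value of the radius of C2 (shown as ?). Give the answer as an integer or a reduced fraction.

1. [ext C1·C2]  r_C2² + 44r_C2 − 540 = 0  ⇒  r_C2 = 10 (r>0 drops 1)
2. [ext C2·C3]  r_C2² + 44r_C2 − 540 = 0  ⇒  r_C2 = 10 (r>0 drops 1)

10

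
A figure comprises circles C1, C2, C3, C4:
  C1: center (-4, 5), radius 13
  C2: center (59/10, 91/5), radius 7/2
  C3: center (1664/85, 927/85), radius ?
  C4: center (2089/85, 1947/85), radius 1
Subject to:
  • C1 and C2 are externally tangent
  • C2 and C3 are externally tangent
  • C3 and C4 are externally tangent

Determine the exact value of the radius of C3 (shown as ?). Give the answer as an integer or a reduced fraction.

1. [ext C2·C3]  r_C3² + 7r_C3 − 228 = 0  ⇒  r_C3 = 12 (r>0 drops 1)
2. [ext C3·C4]  r_C3² + 2r_C3 − 168 = 0  ⇒  r_C3 = 12 (r>0 drops 1)

12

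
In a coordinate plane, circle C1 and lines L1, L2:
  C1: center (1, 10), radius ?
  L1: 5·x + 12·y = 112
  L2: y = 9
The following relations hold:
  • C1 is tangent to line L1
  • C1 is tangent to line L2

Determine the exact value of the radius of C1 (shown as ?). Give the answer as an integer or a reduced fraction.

1

1. [C1‖L1]  r_C1² − 1 = 0  ⇒  r_C1 = 1 (r>0 drops 1)
2. [C1‖L2]  r_C1² − 1 = 0  ⇒  r_C1 = 1 (r>0 drops 1)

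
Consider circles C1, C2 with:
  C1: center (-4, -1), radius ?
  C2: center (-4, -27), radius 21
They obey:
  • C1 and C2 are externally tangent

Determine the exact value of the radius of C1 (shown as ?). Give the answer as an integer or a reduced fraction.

5

1. [ext C1·C2]  r_C1² + 42r_C1 − 235 = 0  ⇒  r_C1 = 5 (r>0 drops 1)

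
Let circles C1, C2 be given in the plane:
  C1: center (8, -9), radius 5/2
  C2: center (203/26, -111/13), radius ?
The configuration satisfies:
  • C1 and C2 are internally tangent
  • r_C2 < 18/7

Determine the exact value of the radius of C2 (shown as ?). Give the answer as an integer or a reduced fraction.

1. [int C1,C2]  r_C2² − 5r_C2 + 6 = 0  ⇒  r_C2 = 2 or 3
2. given r_C2 < 18/7: keep 2

2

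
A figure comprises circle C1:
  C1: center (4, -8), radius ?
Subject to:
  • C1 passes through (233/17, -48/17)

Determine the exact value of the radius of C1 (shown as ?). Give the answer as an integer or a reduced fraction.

11

1. [C1∋P]  r_C1² − 121 = 0  ⇒  r_C1 = 11 (r>0 drops 1)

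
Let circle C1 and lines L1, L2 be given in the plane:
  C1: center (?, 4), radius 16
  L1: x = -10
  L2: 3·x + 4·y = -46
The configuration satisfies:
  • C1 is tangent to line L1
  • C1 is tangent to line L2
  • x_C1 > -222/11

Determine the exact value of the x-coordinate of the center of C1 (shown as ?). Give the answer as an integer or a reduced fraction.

6

1. [C1‖L1]  x_C1² + 20x_C1 − 156 = 0  ⇒  x_C1 = -26 or 6
2. [C1‖L2]  x_C1² + (124/3)x_C1 − 284 = 0  ⇒  x_C1 = -142/3 or 6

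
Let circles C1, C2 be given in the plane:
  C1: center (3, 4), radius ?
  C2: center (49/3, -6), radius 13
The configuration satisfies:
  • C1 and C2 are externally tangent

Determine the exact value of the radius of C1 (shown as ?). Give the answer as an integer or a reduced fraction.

11/3

1. [ext C1·C2]  r_C1² + 26r_C1 − 979/9 = 0  ⇒  r_C1 = 11/3 (r>0 drops 1)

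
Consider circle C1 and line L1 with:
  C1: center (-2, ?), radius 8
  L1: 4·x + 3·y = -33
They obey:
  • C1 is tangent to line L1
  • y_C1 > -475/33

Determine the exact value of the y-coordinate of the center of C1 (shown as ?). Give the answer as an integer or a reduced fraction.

1. [C1‖L1]  y_C1² + (50/3)y_C1 − 325/3 = 0  ⇒  y_C1 = -65/3 or 5
2. given y_C1 > -475/33: keep 5

5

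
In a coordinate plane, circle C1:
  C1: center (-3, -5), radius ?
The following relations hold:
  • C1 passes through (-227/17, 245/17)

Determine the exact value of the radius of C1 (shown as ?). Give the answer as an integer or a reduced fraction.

22

1. [C1∋P]  r_C1² − 484 = 0  ⇒  r_C1 = 22 (r>0 drops 1)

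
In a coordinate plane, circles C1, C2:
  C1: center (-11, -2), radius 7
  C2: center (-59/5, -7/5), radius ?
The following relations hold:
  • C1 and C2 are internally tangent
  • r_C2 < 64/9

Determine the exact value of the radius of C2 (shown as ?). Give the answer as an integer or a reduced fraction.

1. [int C1,C2]  r_C2² − 14r_C2 + 48 = 0  ⇒  r_C2 = 6 or 8
2. given r_C2 < 64/9: keep 6

6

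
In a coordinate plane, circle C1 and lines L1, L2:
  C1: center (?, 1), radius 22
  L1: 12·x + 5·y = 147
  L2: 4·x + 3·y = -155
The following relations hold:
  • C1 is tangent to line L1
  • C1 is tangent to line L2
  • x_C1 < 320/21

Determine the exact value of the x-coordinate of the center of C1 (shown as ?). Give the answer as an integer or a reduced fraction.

1. [C1‖L1]  x_C1² − (71/3)x_C1 − 428 = 0  ⇒  x_C1 = -12 or 107/3
2. [C1‖L2]  x_C1² + 79x_C1 + 804 = 0  ⇒  x_C1 = -67 or -12

-12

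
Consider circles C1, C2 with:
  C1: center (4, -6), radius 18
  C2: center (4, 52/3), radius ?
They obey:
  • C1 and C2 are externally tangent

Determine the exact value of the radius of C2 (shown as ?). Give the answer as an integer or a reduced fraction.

16/3

1. [ext C1·C2]  r_C2² + 36r_C2 − 1984/9 = 0  ⇒  r_C2 = 16/3 (r>0 drops 1)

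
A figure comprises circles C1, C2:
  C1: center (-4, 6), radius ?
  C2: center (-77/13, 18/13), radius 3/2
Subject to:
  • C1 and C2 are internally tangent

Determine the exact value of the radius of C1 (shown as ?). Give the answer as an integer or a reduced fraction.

13/2

1. [int C1,C2]  r_C1² − 3r_C1 − 91/4 = 0  ⇒  r_C1 = 13/2 (r>0 drops 1)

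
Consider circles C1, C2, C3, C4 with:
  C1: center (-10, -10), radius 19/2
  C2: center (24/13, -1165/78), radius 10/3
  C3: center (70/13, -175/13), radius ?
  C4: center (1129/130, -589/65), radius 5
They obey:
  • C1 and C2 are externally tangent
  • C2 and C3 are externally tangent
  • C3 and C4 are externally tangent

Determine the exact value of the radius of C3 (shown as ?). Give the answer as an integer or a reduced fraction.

1. [ext C2·C3]  r_C3² + (20/3)r_C3 − 43/12 = 0  ⇒  r_C3 = 1/2 (r>0 drops 1)
2. [ext C3·C4]  r_C3² + 10r_C3 − 21/4 = 0  ⇒  r_C3 = 1/2 (r>0 drops 1)

1/2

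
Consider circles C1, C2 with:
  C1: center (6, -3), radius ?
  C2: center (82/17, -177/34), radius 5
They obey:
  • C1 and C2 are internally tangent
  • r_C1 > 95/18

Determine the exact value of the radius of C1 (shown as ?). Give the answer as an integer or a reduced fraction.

1. [int C1,C2]  r_C1² − 10r_C1 + 75/4 = 0  ⇒  r_C1 = 5/2 or 15/2
2. given r_C1 > 95/18: keep 15/2

15/2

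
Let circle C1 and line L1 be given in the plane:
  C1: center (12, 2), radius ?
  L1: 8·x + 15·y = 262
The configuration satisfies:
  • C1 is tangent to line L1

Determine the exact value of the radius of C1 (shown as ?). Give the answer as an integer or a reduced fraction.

8

1. [C1‖L1]  r_C1² − 64 = 0  ⇒  r_C1 = 8 (r>0 drops 1)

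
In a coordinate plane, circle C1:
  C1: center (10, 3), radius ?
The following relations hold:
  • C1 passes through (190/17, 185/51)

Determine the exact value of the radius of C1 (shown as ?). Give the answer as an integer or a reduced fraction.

4/3

1. [C1∋P]  r_C1² − 16/9 = 0  ⇒  r_C1 = 4/3 (r>0 drops 1)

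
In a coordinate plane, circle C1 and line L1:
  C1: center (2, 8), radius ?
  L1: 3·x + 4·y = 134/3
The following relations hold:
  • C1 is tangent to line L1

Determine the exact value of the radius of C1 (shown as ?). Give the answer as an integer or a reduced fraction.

4/3

1. [C1‖L1]  r_C1² − 16/9 = 0  ⇒  r_C1 = 4/3 (r>0 drops 1)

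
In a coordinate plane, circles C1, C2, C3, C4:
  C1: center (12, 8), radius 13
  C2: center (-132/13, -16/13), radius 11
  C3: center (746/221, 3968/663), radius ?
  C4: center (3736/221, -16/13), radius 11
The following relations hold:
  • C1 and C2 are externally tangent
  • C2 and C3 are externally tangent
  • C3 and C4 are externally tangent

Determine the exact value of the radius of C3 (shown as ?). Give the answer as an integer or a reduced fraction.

1. [ext C2·C3]  r_C3² + 22r_C3 − 1027/9 = 0  ⇒  r_C3 = 13/3 (r>0 drops 1)
2. [ext C3·C4]  r_C3² + 22r_C3 − 1027/9 = 0  ⇒  r_C3 = 13/3 (r>0 drops 1)

13/3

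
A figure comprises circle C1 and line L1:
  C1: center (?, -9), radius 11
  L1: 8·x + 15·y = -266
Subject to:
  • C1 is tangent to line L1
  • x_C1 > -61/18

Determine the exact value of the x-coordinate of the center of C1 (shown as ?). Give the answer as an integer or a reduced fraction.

7

1. [C1‖L1]  x_C1² + (131/4)x_C1 − 1113/4 = 0  ⇒  x_C1 = -159/4 or 7
2. given x_C1 > -61/18: keep 7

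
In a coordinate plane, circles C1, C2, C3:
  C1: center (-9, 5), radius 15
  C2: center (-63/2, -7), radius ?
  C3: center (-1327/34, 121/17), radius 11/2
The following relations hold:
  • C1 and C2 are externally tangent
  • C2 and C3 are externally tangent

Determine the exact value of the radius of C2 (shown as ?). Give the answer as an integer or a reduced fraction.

21/2

1. [ext C1·C2]  r_C2² + 30r_C2 − 1701/4 = 0  ⇒  r_C2 = 21/2 (r>0 drops 1)
2. [ext C2·C3]  r_C2² + 11r_C2 − 903/4 = 0  ⇒  r_C2 = 21/2 (r>0 drops 1)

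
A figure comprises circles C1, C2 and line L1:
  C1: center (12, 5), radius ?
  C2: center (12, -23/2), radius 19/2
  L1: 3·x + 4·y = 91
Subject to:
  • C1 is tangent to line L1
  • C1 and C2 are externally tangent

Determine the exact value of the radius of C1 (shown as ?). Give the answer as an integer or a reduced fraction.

7

1. [C1‖L1]  r_C1² − 49 = 0  ⇒  r_C1 = 7 (r>0 drops 1)
2. [ext C1·C2]  r_C1² + 19r_C1 − 182 = 0  ⇒  r_C1 = 7 (r>0 drops 1)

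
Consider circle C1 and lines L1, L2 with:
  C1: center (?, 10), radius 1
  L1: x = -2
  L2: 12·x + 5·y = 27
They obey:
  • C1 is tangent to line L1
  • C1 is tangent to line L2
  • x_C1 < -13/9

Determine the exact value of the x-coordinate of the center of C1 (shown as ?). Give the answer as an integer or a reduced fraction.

-3

1. [C1‖L1]  x_C1² + 4x_C1 + 3 = 0  ⇒  x_C1 = -3 or -1
2. [C1‖L2]  x_C1² + (23/6)x_C1 + 5/2 = 0  ⇒  x_C1 = -3 or -5/6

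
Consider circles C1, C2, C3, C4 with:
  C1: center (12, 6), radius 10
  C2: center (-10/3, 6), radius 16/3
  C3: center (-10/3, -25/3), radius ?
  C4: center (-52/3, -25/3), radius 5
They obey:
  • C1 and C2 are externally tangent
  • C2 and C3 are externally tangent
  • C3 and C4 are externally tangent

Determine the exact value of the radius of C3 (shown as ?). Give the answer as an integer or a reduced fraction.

1. [ext C2·C3]  r_C3² + (32/3)r_C3 − 177 = 0  ⇒  r_C3 = 9 (r>0 drops 1)
2. [ext C3·C4]  r_C3² + 10r_C3 − 171 = 0  ⇒  r_C3 = 9 (r>0 drops 1)

9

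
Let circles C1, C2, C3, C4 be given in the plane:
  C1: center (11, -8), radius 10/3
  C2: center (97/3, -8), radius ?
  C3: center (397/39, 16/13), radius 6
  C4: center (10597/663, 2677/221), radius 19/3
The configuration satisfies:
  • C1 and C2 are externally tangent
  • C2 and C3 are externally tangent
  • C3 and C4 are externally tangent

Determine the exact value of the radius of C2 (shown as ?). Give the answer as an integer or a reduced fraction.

1. [ext C1·C2]  r_C2² + (20/3)r_C2 − 444 = 0  ⇒  r_C2 = 18 (r>0 drops 1)
2. [ext C2·C3]  r_C2² + 12r_C2 − 540 = 0  ⇒  r_C2 = 18 (r>0 drops 1)

18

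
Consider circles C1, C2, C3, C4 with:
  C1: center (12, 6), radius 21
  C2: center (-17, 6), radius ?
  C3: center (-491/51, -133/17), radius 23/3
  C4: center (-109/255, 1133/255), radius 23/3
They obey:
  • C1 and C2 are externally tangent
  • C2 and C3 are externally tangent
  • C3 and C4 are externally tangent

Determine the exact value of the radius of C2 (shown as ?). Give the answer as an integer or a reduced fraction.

8

1. [ext C1·C2]  r_C2² + 42r_C2 − 400 = 0  ⇒  r_C2 = 8 (r>0 drops 1)
2. [ext C2·C3]  r_C2² + (46/3)r_C2 − 560/3 = 0  ⇒  r_C2 = 8 (r>0 drops 1)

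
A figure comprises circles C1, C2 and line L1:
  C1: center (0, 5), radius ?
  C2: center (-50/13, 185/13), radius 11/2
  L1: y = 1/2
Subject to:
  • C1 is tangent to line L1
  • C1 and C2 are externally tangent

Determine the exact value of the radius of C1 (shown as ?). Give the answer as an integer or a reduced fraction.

9/2

1. [C1‖L1]  r_C1² − 81/4 = 0  ⇒  r_C1 = 9/2 (r>0 drops 1)
2. [ext C1·C2]  r_C1² + 11r_C1 − 279/4 = 0  ⇒  r_C1 = 9/2 (r>0 drops 1)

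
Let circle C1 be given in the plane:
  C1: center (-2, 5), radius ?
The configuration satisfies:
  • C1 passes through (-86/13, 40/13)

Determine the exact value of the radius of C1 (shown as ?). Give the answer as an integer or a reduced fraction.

1. [C1∋P]  r_C1² − 25 = 0  ⇒  r_C1 = 5 (r>0 drops 1)

5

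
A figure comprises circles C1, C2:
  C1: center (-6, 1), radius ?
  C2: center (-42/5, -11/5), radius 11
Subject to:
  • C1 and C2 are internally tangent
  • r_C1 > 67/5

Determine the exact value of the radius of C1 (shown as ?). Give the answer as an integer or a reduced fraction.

15

1. [int C1,C2]  r_C1² − 22r_C1 + 105 = 0  ⇒  r_C1 = 7 or 15
2. given r_C1 > 67/5: keep 15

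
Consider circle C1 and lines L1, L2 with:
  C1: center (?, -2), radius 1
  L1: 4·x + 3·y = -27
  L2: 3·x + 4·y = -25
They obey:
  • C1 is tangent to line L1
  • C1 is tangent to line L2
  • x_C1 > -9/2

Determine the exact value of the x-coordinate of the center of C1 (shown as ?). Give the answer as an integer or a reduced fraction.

1. [C1‖L1]  x_C1² + (21/2)x_C1 + 26 = 0  ⇒  x_C1 = -13/2 or -4
2. [C1‖L2]  x_C1² + (34/3)x_C1 + 88/3 = 0  ⇒  x_C1 = -22/3 or -4

-4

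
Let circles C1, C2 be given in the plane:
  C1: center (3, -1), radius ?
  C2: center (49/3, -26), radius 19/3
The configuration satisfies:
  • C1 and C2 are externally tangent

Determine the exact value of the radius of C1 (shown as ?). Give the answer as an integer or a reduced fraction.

22

1. [ext C1·C2]  r_C1² + (38/3)r_C1 − 2288/3 = 0  ⇒  r_C1 = 22 (r>0 drops 1)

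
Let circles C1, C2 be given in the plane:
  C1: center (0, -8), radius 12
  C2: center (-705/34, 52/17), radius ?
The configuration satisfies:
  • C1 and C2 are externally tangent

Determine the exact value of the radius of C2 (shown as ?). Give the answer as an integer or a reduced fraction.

23/2

1. [ext C1·C2]  r_C2² + 24r_C2 − 1633/4 = 0  ⇒  r_C2 = 23/2 (r>0 drops 1)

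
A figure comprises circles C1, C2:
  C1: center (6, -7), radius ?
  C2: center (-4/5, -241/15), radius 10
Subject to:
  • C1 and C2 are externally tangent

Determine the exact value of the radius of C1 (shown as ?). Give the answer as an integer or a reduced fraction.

1. [ext C1·C2]  r_C1² + 20r_C1 − 256/9 = 0  ⇒  r_C1 = 4/3 (r>0 drops 1)

4/3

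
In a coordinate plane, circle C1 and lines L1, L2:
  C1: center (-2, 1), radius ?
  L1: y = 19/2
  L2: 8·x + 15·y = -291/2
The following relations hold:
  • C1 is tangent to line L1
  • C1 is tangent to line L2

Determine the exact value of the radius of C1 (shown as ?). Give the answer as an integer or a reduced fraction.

1. [C1‖L1]  r_C1² − 289/4 = 0  ⇒  r_C1 = 17/2 (r>0 drops 1)
2. [C1‖L2]  r_C1² − 289/4 = 0  ⇒  r_C1 = 17/2 (r>0 drops 1)

17/2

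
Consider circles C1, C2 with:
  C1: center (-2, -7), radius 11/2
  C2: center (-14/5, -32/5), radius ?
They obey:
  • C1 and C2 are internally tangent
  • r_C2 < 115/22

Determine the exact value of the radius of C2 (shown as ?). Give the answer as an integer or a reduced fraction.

1. [int C1,C2]  r_C2² − 11r_C2 + 117/4 = 0  ⇒  r_C2 = 9/2 or 13/2
2. given r_C2 < 115/22: keep 9/2

9/2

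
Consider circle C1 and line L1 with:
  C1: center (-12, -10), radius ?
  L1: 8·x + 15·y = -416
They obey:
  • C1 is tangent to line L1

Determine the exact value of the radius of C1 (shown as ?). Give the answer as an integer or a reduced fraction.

10

1. [C1‖L1]  r_C1² − 100 = 0  ⇒  r_C1 = 10 (r>0 drops 1)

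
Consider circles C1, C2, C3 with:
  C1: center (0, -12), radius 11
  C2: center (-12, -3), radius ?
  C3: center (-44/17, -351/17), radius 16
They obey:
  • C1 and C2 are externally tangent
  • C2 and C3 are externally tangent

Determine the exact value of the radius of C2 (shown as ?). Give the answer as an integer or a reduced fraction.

1. [ext C1·C2]  r_C2² + 22r_C2 − 104 = 0  ⇒  r_C2 = 4 (r>0 drops 1)
2. [ext C2·C3]  r_C2² + 32r_C2 − 144 = 0  ⇒  r_C2 = 4 (r>0 drops 1)

4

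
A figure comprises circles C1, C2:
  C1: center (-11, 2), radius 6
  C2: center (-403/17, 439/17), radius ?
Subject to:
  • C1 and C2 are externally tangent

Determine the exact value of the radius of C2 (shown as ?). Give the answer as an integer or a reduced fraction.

1. [ext C1·C2]  r_C2² + 12r_C2 − 693 = 0  ⇒  r_C2 = 21 (r>0 drops 1)

21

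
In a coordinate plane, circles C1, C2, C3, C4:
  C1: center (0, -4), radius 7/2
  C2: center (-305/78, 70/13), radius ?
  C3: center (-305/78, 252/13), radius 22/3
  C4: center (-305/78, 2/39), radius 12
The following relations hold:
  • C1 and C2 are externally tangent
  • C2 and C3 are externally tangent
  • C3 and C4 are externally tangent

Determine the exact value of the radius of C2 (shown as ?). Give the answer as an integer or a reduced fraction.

1. [ext C1·C2]  r_C2² + 7r_C2 − 820/9 = 0  ⇒  r_C2 = 20/3 (r>0 drops 1)
2. [ext C2·C3]  r_C2² + (44/3)r_C2 − 1280/9 = 0  ⇒  r_C2 = 20/3 (r>0 drops 1)

20/3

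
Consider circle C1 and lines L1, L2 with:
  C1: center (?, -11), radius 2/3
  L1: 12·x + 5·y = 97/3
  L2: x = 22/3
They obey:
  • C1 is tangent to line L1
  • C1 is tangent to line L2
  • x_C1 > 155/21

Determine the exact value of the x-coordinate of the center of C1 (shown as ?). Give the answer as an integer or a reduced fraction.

1. [C1‖L1]  x_C1² − (131/9)x_C1 + 472/9 = 0  ⇒  x_C1 = 59/9 or 8
2. [C1‖L2]  x_C1² − (44/3)x_C1 + 160/3 = 0  ⇒  x_C1 = 20/3 or 8

8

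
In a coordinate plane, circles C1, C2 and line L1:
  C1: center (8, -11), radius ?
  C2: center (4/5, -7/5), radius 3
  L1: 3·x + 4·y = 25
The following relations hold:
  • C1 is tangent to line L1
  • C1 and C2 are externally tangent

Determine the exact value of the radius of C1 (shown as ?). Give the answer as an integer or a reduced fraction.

9

1. [C1‖L1]  r_C1² − 81 = 0  ⇒  r_C1 = 9 (r>0 drops 1)
2. [ext C1·C2]  r_C1² + 6r_C1 − 135 = 0  ⇒  r_C1 = 9 (r>0 drops 1)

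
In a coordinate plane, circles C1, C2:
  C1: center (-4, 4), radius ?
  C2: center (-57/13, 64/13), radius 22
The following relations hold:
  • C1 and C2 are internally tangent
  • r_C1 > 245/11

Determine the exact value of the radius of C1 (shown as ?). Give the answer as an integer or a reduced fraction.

1. [int C1,C2]  r_C1² − 44r_C1 + 483 = 0  ⇒  r_C1 = 21 or 23
2. given r_C1 > 245/11: keep 23

23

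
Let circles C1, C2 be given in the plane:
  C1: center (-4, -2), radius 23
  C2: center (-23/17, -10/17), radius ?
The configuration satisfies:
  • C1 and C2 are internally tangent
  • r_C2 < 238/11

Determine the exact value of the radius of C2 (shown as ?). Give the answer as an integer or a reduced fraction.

1. [int C1,C2]  r_C2² − 46r_C2 + 520 = 0  ⇒  r_C2 = 20 or 26
2. given r_C2 < 238/11: keep 20

20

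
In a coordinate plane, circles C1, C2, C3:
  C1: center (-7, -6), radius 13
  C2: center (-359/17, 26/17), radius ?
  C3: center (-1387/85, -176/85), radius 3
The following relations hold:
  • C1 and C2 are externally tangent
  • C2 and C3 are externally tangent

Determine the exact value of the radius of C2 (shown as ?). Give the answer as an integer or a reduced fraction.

3

1. [ext C1·C2]  r_C2² + 26r_C2 − 87 = 0  ⇒  r_C2 = 3 (r>0 drops 1)
2. [ext C2·C3]  r_C2² + 6r_C2 − 27 = 0  ⇒  r_C2 = 3 (r>0 drops 1)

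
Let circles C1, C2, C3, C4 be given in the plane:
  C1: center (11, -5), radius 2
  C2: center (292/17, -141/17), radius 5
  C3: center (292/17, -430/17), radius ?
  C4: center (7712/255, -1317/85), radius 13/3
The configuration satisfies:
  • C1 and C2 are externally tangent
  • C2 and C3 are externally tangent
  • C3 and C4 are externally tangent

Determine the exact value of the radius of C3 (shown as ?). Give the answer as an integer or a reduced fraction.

1. [ext C2·C3]  r_C3² + 10r_C3 − 264 = 0  ⇒  r_C3 = 12 (r>0 drops 1)
2. [ext C3·C4]  r_C3² + (26/3)r_C3 − 248 = 0  ⇒  r_C3 = 12 (r>0 drops 1)

12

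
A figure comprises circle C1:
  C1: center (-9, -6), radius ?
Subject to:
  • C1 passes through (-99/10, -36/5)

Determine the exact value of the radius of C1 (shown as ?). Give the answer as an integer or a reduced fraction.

3/2

1. [C1∋P]  r_C1² − 9/4 = 0  ⇒  r_C1 = 3/2 (r>0 drops 1)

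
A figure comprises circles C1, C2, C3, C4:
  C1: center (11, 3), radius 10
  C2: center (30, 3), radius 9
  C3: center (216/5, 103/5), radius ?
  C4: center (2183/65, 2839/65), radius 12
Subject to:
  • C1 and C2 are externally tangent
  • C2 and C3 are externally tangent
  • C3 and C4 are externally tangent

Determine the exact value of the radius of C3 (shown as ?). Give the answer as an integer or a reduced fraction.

13

1. [ext C2·C3]  r_C3² + 18r_C3 − 403 = 0  ⇒  r_C3 = 13 (r>0 drops 1)
2. [ext C3·C4]  r_C3² + 24r_C3 − 481 = 0  ⇒  r_C3 = 13 (r>0 drops 1)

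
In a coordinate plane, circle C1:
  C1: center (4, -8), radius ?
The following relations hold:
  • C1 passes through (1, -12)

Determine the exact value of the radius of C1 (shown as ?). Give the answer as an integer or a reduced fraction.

5

1. [C1∋P]  r_C1² − 25 = 0  ⇒  r_C1 = 5 (r>0 drops 1)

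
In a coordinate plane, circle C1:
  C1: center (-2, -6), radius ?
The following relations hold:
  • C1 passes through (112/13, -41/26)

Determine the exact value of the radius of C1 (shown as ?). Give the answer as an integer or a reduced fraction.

1. [C1∋P]  r_C1² − 529/4 = 0  ⇒  r_C1 = 23/2 (r>0 drops 1)

23/2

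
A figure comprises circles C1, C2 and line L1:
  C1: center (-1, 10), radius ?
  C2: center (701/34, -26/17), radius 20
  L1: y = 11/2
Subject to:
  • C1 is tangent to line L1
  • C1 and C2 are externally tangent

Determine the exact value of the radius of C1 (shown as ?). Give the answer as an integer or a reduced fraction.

9/2

1. [C1‖L1]  r_C1² − 81/4 = 0  ⇒  r_C1 = 9/2 (r>0 drops 1)
2. [ext C1·C2]  r_C1² + 40r_C1 − 801/4 = 0  ⇒  r_C1 = 9/2 (r>0 drops 1)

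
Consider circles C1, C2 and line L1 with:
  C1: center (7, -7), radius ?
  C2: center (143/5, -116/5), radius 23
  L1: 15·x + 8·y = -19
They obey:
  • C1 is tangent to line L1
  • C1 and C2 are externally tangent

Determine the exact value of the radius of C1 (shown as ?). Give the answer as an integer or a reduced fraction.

1. [C1‖L1]  r_C1² − 16 = 0  ⇒  r_C1 = 4 (r>0 drops 1)
2. [ext C1·C2]  r_C1² + 46r_C1 − 200 = 0  ⇒  r_C1 = 4 (r>0 drops 1)

4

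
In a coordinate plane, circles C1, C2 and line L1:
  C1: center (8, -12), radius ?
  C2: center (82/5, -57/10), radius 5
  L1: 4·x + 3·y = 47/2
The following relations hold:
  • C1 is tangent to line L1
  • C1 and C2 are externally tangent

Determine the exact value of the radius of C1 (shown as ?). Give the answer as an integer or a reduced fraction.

1. [C1‖L1]  r_C1² − 121/4 = 0  ⇒  r_C1 = 11/2 (r>0 drops 1)
2. [ext C1·C2]  r_C1² + 10r_C1 − 341/4 = 0  ⇒  r_C1 = 11/2 (r>0 drops 1)

11/2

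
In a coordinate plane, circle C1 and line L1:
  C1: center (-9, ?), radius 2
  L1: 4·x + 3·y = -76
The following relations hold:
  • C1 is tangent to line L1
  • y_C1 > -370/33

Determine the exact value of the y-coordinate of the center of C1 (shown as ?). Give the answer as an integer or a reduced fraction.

-10

1. [C1‖L1]  y_C1² + (80/3)y_C1 + 500/3 = 0  ⇒  y_C1 = -50/3 or -10
2. given y_C1 > -370/33: keep -10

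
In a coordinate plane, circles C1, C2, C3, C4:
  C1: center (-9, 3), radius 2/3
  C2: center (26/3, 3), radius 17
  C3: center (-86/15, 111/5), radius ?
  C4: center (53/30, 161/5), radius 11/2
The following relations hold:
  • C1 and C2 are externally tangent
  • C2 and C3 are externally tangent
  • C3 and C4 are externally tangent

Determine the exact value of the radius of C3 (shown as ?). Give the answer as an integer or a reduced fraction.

1. [ext C2·C3]  r_C3² + 34r_C3 − 287 = 0  ⇒  r_C3 = 7 (r>0 drops 1)
2. [ext C3·C4]  r_C3² + 11r_C3 − 126 = 0  ⇒  r_C3 = 7 (r>0 drops 1)

7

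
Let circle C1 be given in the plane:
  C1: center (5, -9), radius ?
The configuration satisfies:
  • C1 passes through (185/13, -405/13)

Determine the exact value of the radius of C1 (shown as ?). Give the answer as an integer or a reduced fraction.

1. [C1∋P]  r_C1² − 576 = 0  ⇒  r_C1 = 24 (r>0 drops 1)

24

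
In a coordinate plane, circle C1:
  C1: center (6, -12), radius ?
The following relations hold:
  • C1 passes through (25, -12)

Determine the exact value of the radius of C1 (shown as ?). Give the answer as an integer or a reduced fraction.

19

1. [C1∋P]  r_C1² − 361 = 0  ⇒  r_C1 = 19 (r>0 drops 1)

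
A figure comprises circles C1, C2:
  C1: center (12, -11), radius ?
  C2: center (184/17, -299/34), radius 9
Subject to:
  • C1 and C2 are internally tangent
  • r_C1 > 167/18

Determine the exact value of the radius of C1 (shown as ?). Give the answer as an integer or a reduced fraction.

1. [int C1,C2]  r_C1² − 18r_C1 + 299/4 = 0  ⇒  r_C1 = 13/2 or 23/2
2. given r_C1 > 167/18: keep 23/2

23/2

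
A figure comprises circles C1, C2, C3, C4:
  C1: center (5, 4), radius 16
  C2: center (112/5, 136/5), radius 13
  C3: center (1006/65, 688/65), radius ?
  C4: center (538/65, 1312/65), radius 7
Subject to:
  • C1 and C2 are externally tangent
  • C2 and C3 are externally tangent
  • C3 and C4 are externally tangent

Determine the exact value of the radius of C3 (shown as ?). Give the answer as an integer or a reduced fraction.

5

1. [ext C2·C3]  r_C3² + 26r_C3 − 155 = 0  ⇒  r_C3 = 5 (r>0 drops 1)
2. [ext C3·C4]  r_C3² + 14r_C3 − 95 = 0  ⇒  r_C3 = 5 (r>0 drops 1)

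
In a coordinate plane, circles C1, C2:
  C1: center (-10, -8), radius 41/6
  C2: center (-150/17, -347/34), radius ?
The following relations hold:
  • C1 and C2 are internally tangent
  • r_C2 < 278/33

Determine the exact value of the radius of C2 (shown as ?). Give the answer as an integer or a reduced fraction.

1. [int C1,C2]  r_C2² − (41/3)r_C2 + 364/9 = 0  ⇒  r_C2 = 13/3 or 28/3
2. given r_C2 < 278/33: keep 13/3

13/3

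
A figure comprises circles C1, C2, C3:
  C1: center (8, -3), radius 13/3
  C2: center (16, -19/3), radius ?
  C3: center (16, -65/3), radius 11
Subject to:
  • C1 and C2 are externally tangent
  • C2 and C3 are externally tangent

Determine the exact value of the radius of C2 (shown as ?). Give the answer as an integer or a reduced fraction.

1. [ext C1·C2]  r_C2² + (26/3)r_C2 − 169/3 = 0  ⇒  r_C2 = 13/3 (r>0 drops 1)
2. [ext C2·C3]  r_C2² + 22r_C2 − 1027/9 = 0  ⇒  r_C2 = 13/3 (r>0 drops 1)

13/3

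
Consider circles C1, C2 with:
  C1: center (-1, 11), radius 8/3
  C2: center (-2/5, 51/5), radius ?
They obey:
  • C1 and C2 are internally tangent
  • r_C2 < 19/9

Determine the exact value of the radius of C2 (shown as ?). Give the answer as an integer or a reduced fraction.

5/3

1. [int C1,C2]  r_C2² − (16/3)r_C2 + 55/9 = 0  ⇒  r_C2 = 5/3 or 11/3
2. given r_C2 < 19/9: keep 5/3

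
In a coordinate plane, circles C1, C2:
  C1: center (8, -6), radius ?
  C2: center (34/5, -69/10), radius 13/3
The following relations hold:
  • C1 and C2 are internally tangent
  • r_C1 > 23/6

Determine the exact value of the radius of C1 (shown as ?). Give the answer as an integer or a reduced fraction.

35/6

1. [int C1,C2]  r_C1² − (26/3)r_C1 + 595/36 = 0  ⇒  r_C1 = 17/6 or 35/6
2. given r_C1 > 23/6: keep 35/6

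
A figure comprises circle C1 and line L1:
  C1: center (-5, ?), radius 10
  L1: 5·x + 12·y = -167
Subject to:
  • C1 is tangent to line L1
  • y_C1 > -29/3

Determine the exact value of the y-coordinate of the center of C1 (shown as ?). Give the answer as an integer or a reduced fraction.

1. [C1‖L1]  y_C1² + (71/3)y_C1 + 68/3 = 0  ⇒  y_C1 = -68/3 or -1
2. given y_C1 > -29/3: keep -1

-1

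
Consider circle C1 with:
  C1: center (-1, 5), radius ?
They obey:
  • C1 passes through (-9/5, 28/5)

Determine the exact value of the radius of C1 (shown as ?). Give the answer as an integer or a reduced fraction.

1. [C1∋P]  r_C1² − 1 = 0  ⇒  r_C1 = 1 (r>0 drops 1)

1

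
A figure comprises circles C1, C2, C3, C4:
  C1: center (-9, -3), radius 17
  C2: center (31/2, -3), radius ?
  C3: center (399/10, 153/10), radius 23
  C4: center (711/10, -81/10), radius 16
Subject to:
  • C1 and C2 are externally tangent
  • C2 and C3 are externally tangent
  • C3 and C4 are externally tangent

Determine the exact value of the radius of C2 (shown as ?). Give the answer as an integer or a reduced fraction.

15/2

1. [ext C1·C2]  r_C2² + 34r_C2 − 1245/4 = 0  ⇒  r_C2 = 15/2 (r>0 drops 1)
2. [ext C2·C3]  r_C2² + 46r_C2 − 1605/4 = 0  ⇒  r_C2 = 15/2 (r>0 drops 1)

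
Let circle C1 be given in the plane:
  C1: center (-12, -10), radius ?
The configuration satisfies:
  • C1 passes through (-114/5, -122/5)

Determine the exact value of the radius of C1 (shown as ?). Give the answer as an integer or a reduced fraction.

18

1. [C1∋P]  r_C1² − 324 = 0  ⇒  r_C1 = 18 (r>0 drops 1)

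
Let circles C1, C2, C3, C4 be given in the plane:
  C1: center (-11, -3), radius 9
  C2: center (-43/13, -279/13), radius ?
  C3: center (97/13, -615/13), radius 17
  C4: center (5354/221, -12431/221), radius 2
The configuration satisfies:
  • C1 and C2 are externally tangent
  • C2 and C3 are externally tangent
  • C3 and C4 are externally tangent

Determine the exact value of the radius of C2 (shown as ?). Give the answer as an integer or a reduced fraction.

11

1. [ext C1·C2]  r_C2² + 18r_C2 − 319 = 0  ⇒  r_C2 = 11 (r>0 drops 1)
2. [ext C2·C3]  r_C2² + 34r_C2 − 495 = 0  ⇒  r_C2 = 11 (r>0 drops 1)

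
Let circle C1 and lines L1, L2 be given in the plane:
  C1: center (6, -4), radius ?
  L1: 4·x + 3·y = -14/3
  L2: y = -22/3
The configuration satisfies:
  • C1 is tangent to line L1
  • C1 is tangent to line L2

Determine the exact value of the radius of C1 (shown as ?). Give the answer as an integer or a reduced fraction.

10/3

1. [C1‖L1]  r_C1² − 100/9 = 0  ⇒  r_C1 = 10/3 (r>0 drops 1)
2. [C1‖L2]  r_C1² − 100/9 = 0  ⇒  r_C1 = 10/3 (r>0 drops 1)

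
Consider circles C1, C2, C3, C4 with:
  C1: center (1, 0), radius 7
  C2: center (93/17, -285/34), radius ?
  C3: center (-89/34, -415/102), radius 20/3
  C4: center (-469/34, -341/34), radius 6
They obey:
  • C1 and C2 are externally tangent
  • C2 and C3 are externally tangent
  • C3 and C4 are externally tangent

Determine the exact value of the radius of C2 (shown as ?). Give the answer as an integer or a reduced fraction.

1. [ext C1·C2]  r_C2² + 14r_C2 − 165/4 = 0  ⇒  r_C2 = 5/2 (r>0 drops 1)
2. [ext C2·C3]  r_C2² + (40/3)r_C2 − 475/12 = 0  ⇒  r_C2 = 5/2 (r>0 drops 1)

5/2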